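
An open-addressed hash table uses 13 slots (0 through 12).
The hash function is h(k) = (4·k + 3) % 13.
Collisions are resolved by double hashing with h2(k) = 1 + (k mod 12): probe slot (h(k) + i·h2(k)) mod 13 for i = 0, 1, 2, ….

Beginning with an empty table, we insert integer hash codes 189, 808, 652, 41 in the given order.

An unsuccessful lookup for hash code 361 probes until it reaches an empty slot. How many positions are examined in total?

189: h=5 → slot 5
808: h=11 → slot 11
652: h=11, h2=5, probe 11,3 → slot 3
41: h=11, h2=6, probe 11,4 → slot 4
Table: [∅, ∅, ∅, 652, 41, 189, ∅, ∅, ∅, ∅, ∅, 808, ∅]
Lookup 361: h=4, h2=2, probe 4,6 → slot 6 empty, not found.

2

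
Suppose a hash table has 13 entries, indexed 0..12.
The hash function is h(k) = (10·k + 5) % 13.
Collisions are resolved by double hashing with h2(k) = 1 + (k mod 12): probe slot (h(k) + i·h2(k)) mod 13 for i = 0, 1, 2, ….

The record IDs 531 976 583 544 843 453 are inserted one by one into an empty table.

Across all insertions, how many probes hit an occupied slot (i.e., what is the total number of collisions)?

6

Insert 531: h=11, slot 11 empty -> index 11.
Insert 976: h=2, slot 2 empty -> index 2.
Insert 583: h=11, h2=8, slot 11 occupied -> index 6.
Insert 544: h=11, h2=5, slot 11 occupied -> index 3.
Insert 843: h=11, h2=4, slots 11,2,6 occupied -> index 10.
Insert 453: h=11, h2=10, slot 11 occupied -> index 8.
Table: [_, _, 976, 544, _, _, 583, _, 453, _, 843, 531, _]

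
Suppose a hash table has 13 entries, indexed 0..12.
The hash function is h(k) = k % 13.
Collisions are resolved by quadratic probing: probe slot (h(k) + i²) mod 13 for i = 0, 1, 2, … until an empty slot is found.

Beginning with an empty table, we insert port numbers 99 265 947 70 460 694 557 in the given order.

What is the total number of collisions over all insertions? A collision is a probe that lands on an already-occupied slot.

7

99: h=8 => slot 8
265: h=5 => slot 5
947: h=11 => slot 11
70: h=5, probe 5,6 => slot 6
460: h=5, probe 5,6,9 => slot 9
694: h=5, probe 5,6,9,1 => slot 1
557: h=11, probe 11,12 => slot 12
Table: [—, 694, —, —, —, 265, 70, —, 99, 460, —, 947, 557]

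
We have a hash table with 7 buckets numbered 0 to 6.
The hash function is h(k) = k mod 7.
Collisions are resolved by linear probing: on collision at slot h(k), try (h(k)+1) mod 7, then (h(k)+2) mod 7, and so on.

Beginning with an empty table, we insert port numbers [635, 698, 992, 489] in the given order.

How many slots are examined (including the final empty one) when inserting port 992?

3

635: h=5 -> slot 5
698: h=5, probe 5,6 -> slot 6
992: h=5, probe 5,6,0 -> slot 0
489: h=6, probe 6,0,1 -> slot 1
Table: [992, 489, _, _, _, 635, 698]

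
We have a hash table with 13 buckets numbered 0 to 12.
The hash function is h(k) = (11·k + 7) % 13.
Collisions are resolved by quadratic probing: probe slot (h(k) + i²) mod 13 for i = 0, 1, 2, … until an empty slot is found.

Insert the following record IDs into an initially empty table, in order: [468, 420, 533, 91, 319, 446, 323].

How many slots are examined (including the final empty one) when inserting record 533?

468: h=7 => slot 7
420: h=12 => slot 12
533: h=7, probe 7,8 => slot 8
91: h=7, probe 7,8,11 => slot 11
319: h=6 => slot 6
446: h=12, probe 12,0 => slot 0
323: h=11, probe 11,12,2 => slot 2
Table: [446, _, 323, _, _, _, 319, 468, 533, _, _, 91, 420]

2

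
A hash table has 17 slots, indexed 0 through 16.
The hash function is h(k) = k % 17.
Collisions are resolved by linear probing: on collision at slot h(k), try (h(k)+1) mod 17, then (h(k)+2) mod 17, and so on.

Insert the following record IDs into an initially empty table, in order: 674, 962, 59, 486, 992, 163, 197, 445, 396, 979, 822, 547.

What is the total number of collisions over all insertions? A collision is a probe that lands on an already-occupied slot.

16

Insert 674: h=11, slot 11 empty → index 11.
Insert 962: h=10, slot 10 empty → index 10.
Insert 59: h=8, slot 8 empty → index 8.
Insert 486: h=10, slots 10,11 occupied → index 12.
Insert 992: h=6, slot 6 empty → index 6.
Insert 163: h=10, slots 10,11,12 occupied → index 13.
Insert 197: h=10, slots 10,11,12,13 occupied → index 14.
Insert 445: h=3, slot 3 empty → index 3.
Insert 396: h=5, slot 5 empty → index 5.
Insert 979: h=10, slots 10,11,12,13,14 occupied → index 15.
Insert 822: h=6, slot 6 occupied → index 7.
Insert 547: h=3, slot 3 occupied → index 4.
Table: [_, _, _, 445, 547, 396, 992, 822, 59, _, 962, 674, 486, 163, 197, 979, _]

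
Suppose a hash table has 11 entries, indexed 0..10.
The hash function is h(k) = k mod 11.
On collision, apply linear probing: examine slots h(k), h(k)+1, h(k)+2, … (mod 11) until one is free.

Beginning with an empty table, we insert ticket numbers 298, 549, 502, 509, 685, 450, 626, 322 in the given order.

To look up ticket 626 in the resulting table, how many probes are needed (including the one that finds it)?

4

Insert 298: h=1, slot 1 empty -> index 1.
Insert 549: h=10, slot 10 empty -> index 10.
Insert 502: h=7, slot 7 empty -> index 7.
Insert 509: h=3, slot 3 empty -> index 3.
Insert 685: h=3, slot 3 occupied -> index 4.
Insert 450: h=10, slot 10 occupied -> index 0.
Insert 626: h=10, slots 10,0,1 occupied -> index 2.
Insert 322: h=3, slots 3,4 occupied -> index 5.
Table: [450, 298, 626, 509, 685, 322, _, 502, _, _, 549]
Lookup 626: h=10, probe 10,0,1,2 → found at 2.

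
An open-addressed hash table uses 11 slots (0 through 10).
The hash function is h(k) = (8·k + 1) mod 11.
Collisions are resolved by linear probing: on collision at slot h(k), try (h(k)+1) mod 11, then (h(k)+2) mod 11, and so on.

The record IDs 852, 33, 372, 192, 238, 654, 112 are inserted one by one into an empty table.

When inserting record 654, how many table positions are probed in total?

Insert 852: h=8, slot 8 empty → index 8.
Insert 33: h=1, slot 1 empty → index 1.
Insert 372: h=7, slot 7 empty → index 7.
Insert 192: h=8, slot 8 occupied → index 9.
Insert 238: h=2, slot 2 empty → index 2.
Insert 654: h=8, slots 8,9 occupied → index 10.
Insert 112: h=6, slot 6 empty → index 6.
Table: [_, 33, 238, _, _, _, 112, 372, 852, 192, 654]

3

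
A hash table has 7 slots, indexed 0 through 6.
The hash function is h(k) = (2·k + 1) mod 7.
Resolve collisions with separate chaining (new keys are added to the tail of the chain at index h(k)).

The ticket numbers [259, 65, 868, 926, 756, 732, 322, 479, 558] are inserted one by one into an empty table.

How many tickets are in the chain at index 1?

259 -> bucket 1
65 -> bucket 5
868 -> bucket 1 (collision)
926 -> bucket 5 (collision)
756 -> bucket 1 (collision)
732 -> bucket 2
322 -> bucket 1 (collision)
479 -> bucket 0
558 -> bucket 4
Final buckets:
0: 479
1: 259 -> 868 -> 756 -> 322
2: 732
3: _
4: 558
5: 65 -> 926
6: _

4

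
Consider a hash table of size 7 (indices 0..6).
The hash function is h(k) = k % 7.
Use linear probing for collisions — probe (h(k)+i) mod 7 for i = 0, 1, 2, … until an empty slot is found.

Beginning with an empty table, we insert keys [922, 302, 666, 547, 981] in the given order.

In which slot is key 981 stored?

922: h=5 → slot 5
302: h=1 → slot 1
666: h=1, probe 1,2 → slot 2
547: h=1, probe 1,2,3 → slot 3
981: h=1, probe 1,2,3,4 → slot 4
Table: [_, 302, 666, 547, 981, 922, _]

4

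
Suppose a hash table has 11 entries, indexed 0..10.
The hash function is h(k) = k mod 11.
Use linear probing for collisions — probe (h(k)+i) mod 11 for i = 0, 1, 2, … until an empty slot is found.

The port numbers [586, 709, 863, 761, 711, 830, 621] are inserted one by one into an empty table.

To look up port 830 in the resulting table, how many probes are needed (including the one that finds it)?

586 hashes to 3; slot 3 is free -> place at 3.
709 hashes to 5; slot 5 is free -> place at 5.
863 hashes to 5; 5 taken -> place at 6.
761 hashes to 2; slot 2 is free -> place at 2.
711 hashes to 7; slot 7 is free -> place at 7.
830 hashes to 5; 5,6,7 taken -> place at 8.
621 hashes to 5; 5,6,7,8 taken -> place at 9.
Table: [., ., 761, 586, ., 709, 863, 711, 830, 621, .]
Lookup 830: h=5, probe 5,6,7,8 → found at 8.

4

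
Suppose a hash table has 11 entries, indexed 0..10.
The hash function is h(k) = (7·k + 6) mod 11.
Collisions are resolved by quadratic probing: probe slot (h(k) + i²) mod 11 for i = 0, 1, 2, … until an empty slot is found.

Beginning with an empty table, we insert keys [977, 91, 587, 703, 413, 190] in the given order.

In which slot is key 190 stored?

6

977 hashes to 3; slot 3 is free → place at 3.
91 hashes to 5; slot 5 is free → place at 5.
587 hashes to 1; slot 1 is free → place at 1.
703 hashes to 10; slot 10 is free → place at 10.
413 hashes to 4; slot 4 is free → place at 4.
190 hashes to 5; 5 taken → place at 6.
Table: [-, 587, -, 977, 413, 91, 190, -, -, -, 703]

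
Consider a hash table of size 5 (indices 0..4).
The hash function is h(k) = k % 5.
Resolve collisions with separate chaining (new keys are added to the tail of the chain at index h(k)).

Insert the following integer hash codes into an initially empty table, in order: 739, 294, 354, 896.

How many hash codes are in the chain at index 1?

739 -> bucket 4
294 -> bucket 4 (collision)
354 -> bucket 4 (collision)
896 -> bucket 1
Final buckets:
0: .
1: 896
2: .
3: .
4: 739 -> 294 -> 354

1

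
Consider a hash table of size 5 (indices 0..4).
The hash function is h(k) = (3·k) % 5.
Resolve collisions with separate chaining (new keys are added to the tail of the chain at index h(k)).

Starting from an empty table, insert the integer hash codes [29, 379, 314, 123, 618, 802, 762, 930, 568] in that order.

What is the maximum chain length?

3

Insert 29: h=2, bucket 2 empty -> new chain.
Insert 379: h=2, bucket 2 nonempty -> append to chain.
Insert 314: h=2, bucket 2 nonempty -> append to chain.
Insert 123: h=4, bucket 4 empty -> new chain.
Insert 618: h=4, bucket 4 nonempty -> append to chain.
Insert 802: h=1, bucket 1 empty -> new chain.
Insert 762: h=1, bucket 1 nonempty -> append to chain.
Insert 930: h=0, bucket 0 empty -> new chain.
Insert 568: h=4, bucket 4 nonempty -> append to chain.
Final buckets:
0: 930
1: 802 -> 762
2: 29 -> 379 -> 314
3: -
4: 123 -> 618 -> 568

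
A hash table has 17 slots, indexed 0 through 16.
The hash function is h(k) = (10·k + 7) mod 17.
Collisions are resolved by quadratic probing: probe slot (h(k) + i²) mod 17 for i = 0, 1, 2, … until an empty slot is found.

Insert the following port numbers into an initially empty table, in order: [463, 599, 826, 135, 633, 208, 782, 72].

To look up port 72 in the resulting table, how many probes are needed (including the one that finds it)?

463 hashes to 13; slot 13 is free → place at 13.
599 hashes to 13; 13 taken → place at 14.
826 hashes to 5; slot 5 is free → place at 5.
135 hashes to 14; 14 taken → place at 15.
633 hashes to 13; 13,14 taken → place at 0.
208 hashes to 13; 13,14,0,5 taken → place at 12.
782 hashes to 7; slot 7 is free → place at 7.
72 hashes to 13; 13,14,0,5,12 taken → place at 4.
Table: [633, ., ., ., 72, 826, ., 782, ., ., ., ., 208, 463, 599, 135, .]
Lookup 72: h=13, probe 13,14,0,5,12,4 → found at 4.

6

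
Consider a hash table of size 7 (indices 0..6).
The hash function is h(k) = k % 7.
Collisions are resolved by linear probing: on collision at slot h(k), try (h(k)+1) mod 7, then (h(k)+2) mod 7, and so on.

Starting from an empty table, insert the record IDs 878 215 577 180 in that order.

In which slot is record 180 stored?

Insert 878: h=3, slot 3 empty → index 3.
Insert 215: h=5, slot 5 empty → index 5.
Insert 577: h=3, slot 3 occupied → index 4.
Insert 180: h=5, slot 5 occupied → index 6.
Table: [_, _, _, 878, 577, 215, 180]

6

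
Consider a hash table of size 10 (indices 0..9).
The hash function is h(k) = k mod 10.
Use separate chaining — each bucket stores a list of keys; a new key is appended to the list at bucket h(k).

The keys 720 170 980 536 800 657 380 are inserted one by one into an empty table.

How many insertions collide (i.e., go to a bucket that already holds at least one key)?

Insert 720: h=0, bucket 0 empty → new chain.
Insert 170: h=0, bucket 0 nonempty → append to chain.
Insert 980: h=0, bucket 0 nonempty → append to chain.
Insert 536: h=6, bucket 6 empty → new chain.
Insert 800: h=0, bucket 0 nonempty → append to chain.
Insert 657: h=7, bucket 7 empty → new chain.
Insert 380: h=0, bucket 0 nonempty → append to chain.
Final buckets:
0: 720 -> 170 -> 980 -> 800 -> 380
1: .
2: .
3: .
4: .
5: .
6: 536
7: 657
8: .
9: .

4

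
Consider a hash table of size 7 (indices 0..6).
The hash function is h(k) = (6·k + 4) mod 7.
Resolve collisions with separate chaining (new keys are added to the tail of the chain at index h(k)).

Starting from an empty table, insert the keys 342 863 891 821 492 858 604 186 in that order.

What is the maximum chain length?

Insert 342: h=5, bucket 5 empty → new chain.
Insert 863: h=2, bucket 2 empty → new chain.
Insert 891: h=2, bucket 2 nonempty → append to chain.
Insert 821: h=2, bucket 2 nonempty → append to chain.
Insert 492: h=2, bucket 2 nonempty → append to chain.
Insert 858: h=0, bucket 0 empty → new chain.
Insert 604: h=2, bucket 2 nonempty → append to chain.
Insert 186: h=0, bucket 0 nonempty → append to chain.
Final buckets:
0: 858 -> 186
1: —
2: 863 -> 891 -> 821 -> 492 -> 604
3: —
4: —
5: 342
6: —

5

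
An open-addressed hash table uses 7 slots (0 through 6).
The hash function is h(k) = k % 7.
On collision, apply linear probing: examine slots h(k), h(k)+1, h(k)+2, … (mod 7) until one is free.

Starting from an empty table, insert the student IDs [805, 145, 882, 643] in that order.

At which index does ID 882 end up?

1

Insert 805: h=0, slot 0 empty → index 0.
Insert 145: h=5, slot 5 empty → index 5.
Insert 882: h=0, slot 0 occupied → index 1.
Insert 643: h=6, slot 6 empty → index 6.
Table: [805, 882, —, —, —, 145, 643]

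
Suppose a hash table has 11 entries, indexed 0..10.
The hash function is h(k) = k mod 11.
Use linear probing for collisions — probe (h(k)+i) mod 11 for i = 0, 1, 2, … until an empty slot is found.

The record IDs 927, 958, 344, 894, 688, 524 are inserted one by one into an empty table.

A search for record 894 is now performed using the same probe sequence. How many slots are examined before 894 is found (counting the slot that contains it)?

3

927: h=3 -> slot 3
958: h=1 -> slot 1
344: h=3, probe 3,4 -> slot 4
894: h=3, probe 3,4,5 -> slot 5
688: h=6 -> slot 6
524: h=7 -> slot 7
Table: [-, 958, -, 927, 344, 894, 688, 524, -, -, -]
Lookup 894: h=3, probe 3,4,5 → found at 5.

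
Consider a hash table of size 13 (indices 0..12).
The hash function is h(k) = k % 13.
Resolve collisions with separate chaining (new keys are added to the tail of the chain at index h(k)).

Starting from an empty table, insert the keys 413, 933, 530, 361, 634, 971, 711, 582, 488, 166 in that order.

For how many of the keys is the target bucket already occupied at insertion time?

7

Insert 413: h=10, bucket 10 empty → new chain.
Insert 933: h=10, bucket 10 nonempty → append to chain.
Insert 530: h=10, bucket 10 nonempty → append to chain.
Insert 361: h=10, bucket 10 nonempty → append to chain.
Insert 634: h=10, bucket 10 nonempty → append to chain.
Insert 971: h=9, bucket 9 empty → new chain.
Insert 711: h=9, bucket 9 nonempty → append to chain.
Insert 582: h=10, bucket 10 nonempty → append to chain.
Insert 488: h=7, bucket 7 empty → new chain.
Insert 166: h=10, bucket 10 nonempty → append to chain.
Final buckets:
0: —
1: —
2: —
3: —
4: —
5: —
6: —
7: 488
8: —
9: 971 -> 711
10: 413 -> 933 -> 530 -> 361 -> 634 -> 582 -> 166
11: —
12: —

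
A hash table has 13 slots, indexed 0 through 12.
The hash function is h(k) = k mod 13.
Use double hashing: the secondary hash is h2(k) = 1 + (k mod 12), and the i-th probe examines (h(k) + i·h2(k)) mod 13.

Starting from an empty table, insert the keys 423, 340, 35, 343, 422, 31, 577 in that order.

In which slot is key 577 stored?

11

423 hashes to 7; slot 7 is free => place at 7.
340 hashes to 2; slot 2 is free => place at 2.
35 hashes to 9; slot 9 is free => place at 9.
343 hashes to 5; slot 5 is free => place at 5.
422 hashes to 6; slot 6 is free => place at 6.
31 hashes to 5, h2=8; 5 taken => place at 0.
577 hashes to 5, h2=2; 5,7,9 taken => place at 11.
Table: [31, -, 340, -, -, 343, 422, 423, -, 35, -, 577, -]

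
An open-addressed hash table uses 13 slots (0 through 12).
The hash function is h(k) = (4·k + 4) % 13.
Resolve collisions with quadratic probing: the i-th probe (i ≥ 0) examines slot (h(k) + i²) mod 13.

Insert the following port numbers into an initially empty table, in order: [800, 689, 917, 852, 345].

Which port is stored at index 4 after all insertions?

689

800 hashes to 6; slot 6 is free => place at 6.
689 hashes to 4; slot 4 is free => place at 4.
917 hashes to 6; 6 taken => place at 7.
852 hashes to 6; 6,7 taken => place at 10.
345 hashes to 6; 6,7,10 taken => place at 2.
Table: [—, —, 345, —, 689, —, 800, 917, —, —, 852, —, —]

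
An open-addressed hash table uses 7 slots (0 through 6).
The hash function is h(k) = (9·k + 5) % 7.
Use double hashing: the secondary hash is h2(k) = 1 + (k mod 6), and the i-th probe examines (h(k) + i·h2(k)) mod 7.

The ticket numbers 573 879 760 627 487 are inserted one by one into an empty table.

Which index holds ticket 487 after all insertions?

1

Insert 573: h=3, slot 3 empty -> index 3.
Insert 879: h=6, slot 6 empty -> index 6.
Insert 760: h=6, h2=5, slot 6 occupied -> index 4.
Insert 627: h=6, h2=4, slots 6,3 occupied -> index 0.
Insert 487: h=6, h2=2, slot 6 occupied -> index 1.
Table: [627, 487, -, 573, 760, -, 879]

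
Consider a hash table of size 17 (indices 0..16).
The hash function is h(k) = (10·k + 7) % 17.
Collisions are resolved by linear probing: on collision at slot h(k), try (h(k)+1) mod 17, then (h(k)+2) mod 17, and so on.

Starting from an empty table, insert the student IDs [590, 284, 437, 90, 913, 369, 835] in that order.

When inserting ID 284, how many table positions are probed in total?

2

Insert 590: h=8, slot 8 empty => index 8.
Insert 284: h=8, slot 8 occupied => index 9.
Insert 437: h=8, slots 8,9 occupied => index 10.
Insert 90: h=6, slot 6 empty => index 6.
Insert 913: h=8, slots 8,9,10 occupied => index 11.
Insert 369: h=8, slots 8,9,10,11 occupied => index 12.
Insert 835: h=10, slots 10,11,12 occupied => index 13.
Table: [., ., ., ., ., ., 90, ., 590, 284, 437, 913, 369, 835, ., ., .]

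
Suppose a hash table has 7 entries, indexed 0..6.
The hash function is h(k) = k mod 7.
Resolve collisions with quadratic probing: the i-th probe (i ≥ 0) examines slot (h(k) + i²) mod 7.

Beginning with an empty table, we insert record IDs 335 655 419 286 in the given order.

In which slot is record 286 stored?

3

335: h=6 -> slot 6
655: h=4 -> slot 4
419: h=6, probe 6,0 -> slot 0
286: h=6, probe 6,0,3 -> slot 3
Table: [419, _, _, 286, 655, _, 335]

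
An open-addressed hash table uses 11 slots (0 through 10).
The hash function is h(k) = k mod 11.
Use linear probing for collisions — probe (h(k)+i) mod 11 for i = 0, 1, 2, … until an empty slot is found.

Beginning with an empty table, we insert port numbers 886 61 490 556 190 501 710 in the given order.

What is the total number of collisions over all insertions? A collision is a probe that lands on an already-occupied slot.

15

886 hashes to 6; slot 6 is free → place at 6.
61 hashes to 6; 6 taken → place at 7.
490 hashes to 6; 6,7 taken → place at 8.
556 hashes to 6; 6,7,8 taken → place at 9.
190 hashes to 3; slot 3 is free → place at 3.
501 hashes to 6; 6,7,8,9 taken → place at 10.
710 hashes to 6; 6,7,8,9,10 taken → place at 0.
Table: [710, ∅, ∅, 190, ∅, ∅, 886, 61, 490, 556, 501]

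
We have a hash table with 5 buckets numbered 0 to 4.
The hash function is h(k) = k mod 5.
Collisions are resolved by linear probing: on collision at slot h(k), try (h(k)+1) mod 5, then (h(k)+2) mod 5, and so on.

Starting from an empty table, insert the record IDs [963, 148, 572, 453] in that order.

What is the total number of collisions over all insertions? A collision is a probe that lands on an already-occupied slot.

963 hashes to 3; slot 3 is free -> place at 3.
148 hashes to 3; 3 taken -> place at 4.
572 hashes to 2; slot 2 is free -> place at 2.
453 hashes to 3; 3,4 taken -> place at 0.
Table: [453, -, 572, 963, 148]

3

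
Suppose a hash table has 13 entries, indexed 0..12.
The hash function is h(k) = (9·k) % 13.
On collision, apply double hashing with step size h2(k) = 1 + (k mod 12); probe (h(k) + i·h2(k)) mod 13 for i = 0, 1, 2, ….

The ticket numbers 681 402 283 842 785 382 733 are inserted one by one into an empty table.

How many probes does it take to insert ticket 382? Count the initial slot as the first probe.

Insert 681: h=6, slot 6 empty -> index 6.
Insert 402: h=4, slot 4 empty -> index 4.
Insert 283: h=12, slot 12 empty -> index 12.
Insert 842: h=12, h2=3, slot 12 occupied -> index 2.
Insert 785: h=6, h2=6, slots 6,12 occupied -> index 5.
Insert 382: h=6, h2=11, slots 6,4,2 occupied -> index 0.
Insert 733: h=6, h2=2, slot 6 occupied -> index 8.
Table: [382, —, 842, —, 402, 785, 681, —, 733, —, —, —, 283]

4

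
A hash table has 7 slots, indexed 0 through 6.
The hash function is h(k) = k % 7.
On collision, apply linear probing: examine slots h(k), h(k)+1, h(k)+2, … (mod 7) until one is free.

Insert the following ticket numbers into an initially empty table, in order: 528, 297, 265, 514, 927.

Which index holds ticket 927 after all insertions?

528 hashes to 3; slot 3 is free -> place at 3.
297 hashes to 3; 3 taken -> place at 4.
265 hashes to 6; slot 6 is free -> place at 6.
514 hashes to 3; 3,4 taken -> place at 5.
927 hashes to 3; 3,4,5,6 taken -> place at 0.
Table: [927, ., ., 528, 297, 514, 265]

0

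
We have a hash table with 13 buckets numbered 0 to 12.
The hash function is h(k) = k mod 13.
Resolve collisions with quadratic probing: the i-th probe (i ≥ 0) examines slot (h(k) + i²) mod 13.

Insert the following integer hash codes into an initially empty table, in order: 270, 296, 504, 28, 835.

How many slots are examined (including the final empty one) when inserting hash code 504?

3

Insert 270: h=10, slot 10 empty => index 10.
Insert 296: h=10, slot 10 occupied => index 11.
Insert 504: h=10, slots 10,11 occupied => index 1.
Insert 28: h=2, slot 2 empty => index 2.
Insert 835: h=3, slot 3 empty => index 3.
Table: [., 504, 28, 835, ., ., ., ., ., ., 270, 296, .]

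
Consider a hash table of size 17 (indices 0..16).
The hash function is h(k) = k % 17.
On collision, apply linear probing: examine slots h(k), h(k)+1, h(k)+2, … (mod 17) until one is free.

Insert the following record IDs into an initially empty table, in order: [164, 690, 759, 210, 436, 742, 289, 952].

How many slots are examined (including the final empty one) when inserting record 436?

164 hashes to 11; slot 11 is free → place at 11.
690 hashes to 10; slot 10 is free → place at 10.
759 hashes to 11; 11 taken → place at 12.
210 hashes to 6; slot 6 is free → place at 6.
436 hashes to 11; 11,12 taken → place at 13.
742 hashes to 11; 11,12,13 taken → place at 14.
289 hashes to 0; slot 0 is free → place at 0.
952 hashes to 0; 0 taken → place at 1.
Table: [289, 952, ., ., ., ., 210, ., ., ., 690, 164, 759, 436, 742, ., .]

3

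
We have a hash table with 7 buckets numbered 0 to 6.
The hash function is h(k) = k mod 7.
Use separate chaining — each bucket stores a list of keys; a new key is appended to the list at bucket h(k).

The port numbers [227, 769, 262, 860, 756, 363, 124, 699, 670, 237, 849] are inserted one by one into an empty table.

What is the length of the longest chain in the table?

227 -> bucket 3
769 -> bucket 6
262 -> bucket 3 (collision)
860 -> bucket 6 (collision)
756 -> bucket 0
363 -> bucket 6 (collision)
124 -> bucket 5
699 -> bucket 6 (collision)
670 -> bucket 5 (collision)
237 -> bucket 6 (collision)
849 -> bucket 2
Final buckets:
0: 756
1: ∅
2: 849
3: 227 -> 262
4: ∅
5: 124 -> 670
6: 769 -> 860 -> 363 -> 699 -> 237

5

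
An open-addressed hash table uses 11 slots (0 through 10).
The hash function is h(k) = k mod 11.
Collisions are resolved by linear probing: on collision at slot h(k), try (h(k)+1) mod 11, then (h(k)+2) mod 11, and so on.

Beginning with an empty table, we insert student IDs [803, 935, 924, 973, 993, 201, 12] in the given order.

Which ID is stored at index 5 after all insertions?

973

803: h=0 → slot 0
935: h=0, probe 0,1 → slot 1
924: h=0, probe 0,1,2 → slot 2
973: h=5 → slot 5
993: h=3 → slot 3
201: h=3, probe 3,4 → slot 4
12: h=1, probe 1,2,3,4,5,6 → slot 6
Table: [803, 935, 924, 993, 201, 973, 12, _, _, _, _]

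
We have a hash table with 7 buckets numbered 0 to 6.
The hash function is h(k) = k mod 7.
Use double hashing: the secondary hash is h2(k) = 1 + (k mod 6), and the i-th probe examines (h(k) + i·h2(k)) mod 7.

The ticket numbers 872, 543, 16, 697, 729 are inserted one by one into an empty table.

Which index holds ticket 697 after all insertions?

872 hashes to 4; slot 4 is free -> place at 4.
543 hashes to 4, h2=4; 4 taken -> place at 1.
16 hashes to 2; slot 2 is free -> place at 2.
697 hashes to 4, h2=2; 4 taken -> place at 6.
729 hashes to 1, h2=4; 1 taken -> place at 5.
Table: [-, 543, 16, -, 872, 729, 697]

6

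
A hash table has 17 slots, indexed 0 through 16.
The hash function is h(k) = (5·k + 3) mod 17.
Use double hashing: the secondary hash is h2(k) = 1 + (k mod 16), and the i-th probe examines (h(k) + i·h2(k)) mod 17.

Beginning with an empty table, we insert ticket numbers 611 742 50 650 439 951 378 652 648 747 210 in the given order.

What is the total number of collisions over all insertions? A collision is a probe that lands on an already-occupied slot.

6

Insert 611: h=15, slot 15 empty => index 15.
Insert 742: h=7, slot 7 empty => index 7.
Insert 50: h=15, h2=3, slot 15 occupied => index 1.
Insert 650: h=6, slot 6 empty => index 6.
Insert 439: h=5, slot 5 empty => index 5.
Insert 951: h=15, h2=8, slots 15,6 occupied => index 14.
Insert 378: h=6, h2=11, slot 6 occupied => index 0.
Insert 652: h=16, slot 16 empty => index 16.
Insert 648: h=13, slot 13 empty => index 13.
Insert 747: h=15, h2=12, slot 15 occupied => index 10.
Insert 210: h=16, h2=3, slot 16 occupied => index 2.
Table: [378, 50, 210, _, _, 439, 650, 742, _, _, 747, _, _, 648, 951, 611, 652]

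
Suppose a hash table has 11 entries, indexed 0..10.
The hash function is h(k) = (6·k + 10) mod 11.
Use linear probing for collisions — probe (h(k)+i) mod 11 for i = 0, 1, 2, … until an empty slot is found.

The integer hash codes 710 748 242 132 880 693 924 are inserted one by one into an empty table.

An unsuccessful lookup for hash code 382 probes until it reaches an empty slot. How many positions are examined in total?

Insert 710: h=2, slot 2 empty → index 2.
Insert 748: h=10, slot 10 empty → index 10.
Insert 242: h=10, slot 10 occupied → index 0.
Insert 132: h=10, slots 10,0 occupied → index 1.
Insert 880: h=10, slots 10,0,1,2 occupied → index 3.
Insert 693: h=10, slots 10,0,1,2,3 occupied → index 4.
Insert 924: h=10, slots 10,0,1,2,3,4 occupied → index 5.
Table: [242, 132, 710, 880, 693, 924, ., ., ., ., 748]
Lookup 382: h=3, probe 3,4,5,6 → slot 6 empty, not found.

4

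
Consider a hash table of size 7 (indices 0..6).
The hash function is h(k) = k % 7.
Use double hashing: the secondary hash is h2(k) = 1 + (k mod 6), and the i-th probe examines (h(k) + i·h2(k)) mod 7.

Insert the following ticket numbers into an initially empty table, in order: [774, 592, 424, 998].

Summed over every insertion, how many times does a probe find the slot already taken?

5

774 hashes to 4; slot 4 is free => place at 4.
592 hashes to 4, h2=5; 4 taken => place at 2.
424 hashes to 4, h2=5; 4,2 taken => place at 0.
998 hashes to 4, h2=3; 4,0 taken => place at 3.
Table: [424, ∅, 592, 998, 774, ∅, ∅]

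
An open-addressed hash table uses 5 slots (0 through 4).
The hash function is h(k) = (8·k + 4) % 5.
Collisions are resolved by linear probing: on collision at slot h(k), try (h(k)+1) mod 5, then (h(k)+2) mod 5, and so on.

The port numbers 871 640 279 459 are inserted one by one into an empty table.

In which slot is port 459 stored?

871 hashes to 2; slot 2 is free -> place at 2.
640 hashes to 4; slot 4 is free -> place at 4.
279 hashes to 1; slot 1 is free -> place at 1.
459 hashes to 1; 1,2 taken -> place at 3.
Table: [∅, 279, 871, 459, 640]

3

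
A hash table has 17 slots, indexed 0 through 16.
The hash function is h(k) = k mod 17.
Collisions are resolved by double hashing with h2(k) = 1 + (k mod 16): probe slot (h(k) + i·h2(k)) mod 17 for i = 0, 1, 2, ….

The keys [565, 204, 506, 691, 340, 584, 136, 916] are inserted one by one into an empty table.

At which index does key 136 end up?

Insert 565: h=4, slot 4 empty → index 4.
Insert 204: h=0, slot 0 empty → index 0.
Insert 506: h=13, slot 13 empty → index 13.
Insert 691: h=11, slot 11 empty → index 11.
Insert 340: h=0, h2=5, slot 0 occupied → index 5.
Insert 584: h=6, slot 6 empty → index 6.
Insert 136: h=0, h2=9, slot 0 occupied → index 9.
Insert 916: h=15, slot 15 empty → index 15.
Table: [204, _, _, _, 565, 340, 584, _, _, 136, _, 691, _, 506, _, 916, _]

9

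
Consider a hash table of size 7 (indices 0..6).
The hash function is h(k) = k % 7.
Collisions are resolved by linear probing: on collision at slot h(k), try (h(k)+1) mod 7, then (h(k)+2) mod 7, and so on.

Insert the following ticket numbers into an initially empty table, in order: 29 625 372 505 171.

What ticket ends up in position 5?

29 hashes to 1; slot 1 is free => place at 1.
625 hashes to 2; slot 2 is free => place at 2.
372 hashes to 1; 1,2 taken => place at 3.
505 hashes to 1; 1,2,3 taken => place at 4.
171 hashes to 3; 3,4 taken => place at 5.
Table: [∅, 29, 625, 372, 505, 171, ∅]

171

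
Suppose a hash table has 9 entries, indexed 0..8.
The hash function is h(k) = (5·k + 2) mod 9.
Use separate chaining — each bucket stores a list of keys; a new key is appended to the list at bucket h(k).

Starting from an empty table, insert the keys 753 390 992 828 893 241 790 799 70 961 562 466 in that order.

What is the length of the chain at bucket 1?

753 -> bucket 5
390 -> bucket 8
992 -> bucket 3
828 -> bucket 2
893 -> bucket 3 (collision)
241 -> bucket 1
790 -> bucket 1 (collision)
799 -> bucket 1 (collision)
70 -> bucket 1 (collision)
961 -> bucket 1 (collision)
562 -> bucket 4
466 -> bucket 1 (collision)
Final buckets:
0: .
1: 241 -> 790 -> 799 -> 70 -> 961 -> 466
2: 828
3: 992 -> 893
4: 562
5: 753
6: .
7: .
8: 390

6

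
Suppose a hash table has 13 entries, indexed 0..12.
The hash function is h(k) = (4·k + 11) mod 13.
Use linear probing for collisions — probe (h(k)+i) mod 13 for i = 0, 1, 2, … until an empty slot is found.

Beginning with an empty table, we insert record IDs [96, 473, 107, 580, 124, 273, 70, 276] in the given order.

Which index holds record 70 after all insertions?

7

96: h=5 -> slot 5
473: h=5, probe 5,6 -> slot 6
107: h=10 -> slot 10
580: h=4 -> slot 4
124: h=0 -> slot 0
273: h=11 -> slot 11
70: h=5, probe 5,6,7 -> slot 7
276: h=10, probe 10,11,12 -> slot 12
Table: [124, ∅, ∅, ∅, 580, 96, 473, 70, ∅, ∅, 107, 273, 276]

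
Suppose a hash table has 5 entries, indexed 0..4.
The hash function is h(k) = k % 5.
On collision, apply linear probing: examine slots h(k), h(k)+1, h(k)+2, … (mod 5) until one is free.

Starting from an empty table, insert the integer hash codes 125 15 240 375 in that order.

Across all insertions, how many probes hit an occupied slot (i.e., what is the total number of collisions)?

6

125: h=0 => slot 0
15: h=0, probe 0,1 => slot 1
240: h=0, probe 0,1,2 => slot 2
375: h=0, probe 0,1,2,3 => slot 3
Table: [125, 15, 240, 375, -]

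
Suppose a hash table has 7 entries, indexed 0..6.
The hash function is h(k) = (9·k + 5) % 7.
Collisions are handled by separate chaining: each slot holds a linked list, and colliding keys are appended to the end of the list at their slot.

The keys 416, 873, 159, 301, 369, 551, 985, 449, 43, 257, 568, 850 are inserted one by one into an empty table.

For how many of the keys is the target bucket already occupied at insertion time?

8

416 -> bucket 4
873 -> bucket 1
159 -> bucket 1 (collision)
301 -> bucket 5
369 -> bucket 1 (collision)
551 -> bucket 1 (collision)
985 -> bucket 1 (collision)
449 -> bucket 0
43 -> bucket 0 (collision)
257 -> bucket 1 (collision)
568 -> bucket 0 (collision)
850 -> bucket 4 (collision)
Final buckets:
0: 449 -> 43 -> 568
1: 873 -> 159 -> 369 -> 551 -> 985 -> 257
2: .
3: .
4: 416 -> 850
5: 301
6: .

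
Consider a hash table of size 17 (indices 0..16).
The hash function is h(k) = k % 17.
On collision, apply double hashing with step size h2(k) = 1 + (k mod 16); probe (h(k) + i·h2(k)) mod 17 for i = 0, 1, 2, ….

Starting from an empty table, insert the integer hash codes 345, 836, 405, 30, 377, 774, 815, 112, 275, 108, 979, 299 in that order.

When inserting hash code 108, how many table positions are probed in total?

2

Insert 345: h=5, slot 5 empty → index 5.
Insert 836: h=3, slot 3 empty → index 3.
Insert 405: h=14, slot 14 empty → index 14.
Insert 30: h=13, slot 13 empty → index 13.
Insert 377: h=3, h2=10, slots 3,13 occupied → index 6.
Insert 774: h=9, slot 9 empty → index 9.
Insert 815: h=16, slot 16 empty → index 16.
Insert 112: h=10, slot 10 empty → index 10.
Insert 275: h=3, h2=4, slot 3 occupied → index 7.
Insert 108: h=6, h2=13, slot 6 occupied → index 2.
Insert 979: h=10, h2=4, slots 10,14 occupied → index 1.
Insert 299: h=10, h2=12, slots 10,5 occupied → index 0.
Table: [299, 979, 108, 836, _, 345, 377, 275, _, 774, 112, _, _, 30, 405, _, 815]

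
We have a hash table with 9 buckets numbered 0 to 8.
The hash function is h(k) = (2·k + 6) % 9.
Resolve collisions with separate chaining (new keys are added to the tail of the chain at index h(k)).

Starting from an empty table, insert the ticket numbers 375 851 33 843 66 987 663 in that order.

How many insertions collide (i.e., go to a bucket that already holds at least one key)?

Insert 375: h=0, bucket 0 empty -> new chain.
Insert 851: h=7, bucket 7 empty -> new chain.
Insert 33: h=0, bucket 0 nonempty -> append to chain.
Insert 843: h=0, bucket 0 nonempty -> append to chain.
Insert 66: h=3, bucket 3 empty -> new chain.
Insert 987: h=0, bucket 0 nonempty -> append to chain.
Insert 663: h=0, bucket 0 nonempty -> append to chain.
Final buckets:
0: 375 -> 33 -> 843 -> 987 -> 663
1: .
2: .
3: 66
4: .
5: .
6: .
7: 851
8: .

4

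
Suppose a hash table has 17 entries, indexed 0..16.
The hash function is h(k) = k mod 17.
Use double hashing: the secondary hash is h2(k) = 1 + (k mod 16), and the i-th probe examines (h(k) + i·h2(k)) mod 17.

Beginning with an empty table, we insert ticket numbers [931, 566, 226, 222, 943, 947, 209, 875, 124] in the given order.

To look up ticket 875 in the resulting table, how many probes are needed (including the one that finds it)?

2

Insert 931: h=13, slot 13 empty -> index 13.
Insert 566: h=5, slot 5 empty -> index 5.
Insert 226: h=5, h2=3, slot 5 occupied -> index 8.
Insert 222: h=1, slot 1 empty -> index 1.
Insert 943: h=8, h2=16, slot 8 occupied -> index 7.
Insert 947: h=12, slot 12 empty -> index 12.
Insert 209: h=5, h2=2, slots 5,7 occupied -> index 9.
Insert 875: h=8, h2=12, slot 8 occupied -> index 3.
Insert 124: h=5, h2=13, slots 5,1 occupied -> index 14.
Table: [_, 222, _, 875, _, 566, _, 943, 226, 209, _, _, 947, 931, 124, _, _]
Lookup 875: h=8, h2=12, probe 8,3 → found at 3.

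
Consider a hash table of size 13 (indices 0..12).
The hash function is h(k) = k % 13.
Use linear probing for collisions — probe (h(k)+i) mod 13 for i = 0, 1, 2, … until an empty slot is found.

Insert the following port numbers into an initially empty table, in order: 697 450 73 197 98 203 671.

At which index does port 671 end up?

697: h=8 → slot 8
450: h=8, probe 8,9 → slot 9
73: h=8, probe 8,9,10 → slot 10
197: h=2 → slot 2
98: h=7 → slot 7
203: h=8, probe 8,9,10,11 → slot 11
671: h=8, probe 8,9,10,11,12 → slot 12
Table: [—, —, 197, —, —, —, —, 98, 697, 450, 73, 203, 671]

12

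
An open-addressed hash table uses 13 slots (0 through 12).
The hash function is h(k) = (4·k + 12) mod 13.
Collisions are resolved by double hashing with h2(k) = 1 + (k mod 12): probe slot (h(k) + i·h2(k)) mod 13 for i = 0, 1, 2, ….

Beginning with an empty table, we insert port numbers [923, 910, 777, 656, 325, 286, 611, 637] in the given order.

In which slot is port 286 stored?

8

923: h=12 -> slot 12
910: h=12, h2=11, probe 12,10 -> slot 10
777: h=0 -> slot 0
656: h=10, h2=9, probe 10,6 -> slot 6
325: h=12, h2=2, probe 12,1 -> slot 1
286: h=12, h2=11, probe 12,10,8 -> slot 8
611: h=12, h2=12, probe 12,11 -> slot 11
637: h=12, h2=2, probe 12,1,3 -> slot 3
Table: [777, 325, _, 637, _, _, 656, _, 286, _, 910, 611, 923]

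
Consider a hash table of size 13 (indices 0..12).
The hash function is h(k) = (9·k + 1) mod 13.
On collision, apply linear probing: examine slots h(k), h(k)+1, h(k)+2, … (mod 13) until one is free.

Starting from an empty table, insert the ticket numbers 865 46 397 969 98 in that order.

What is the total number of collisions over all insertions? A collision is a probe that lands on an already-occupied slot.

10

865: h=12 -> slot 12
46: h=12, probe 12,0 -> slot 0
397: h=12, probe 12,0,1 -> slot 1
969: h=12, probe 12,0,1,2 -> slot 2
98: h=12, probe 12,0,1,2,3 -> slot 3
Table: [46, 397, 969, 98, -, -, -, -, -, -, -, -, 865]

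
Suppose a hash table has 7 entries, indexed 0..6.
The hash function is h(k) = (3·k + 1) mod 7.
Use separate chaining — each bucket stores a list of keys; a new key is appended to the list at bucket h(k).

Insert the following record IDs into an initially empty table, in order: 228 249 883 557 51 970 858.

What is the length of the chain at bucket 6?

5

Insert 228: h=6, bucket 6 empty -> new chain.
Insert 249: h=6, bucket 6 nonempty -> append to chain.
Insert 883: h=4, bucket 4 empty -> new chain.
Insert 557: h=6, bucket 6 nonempty -> append to chain.
Insert 51: h=0, bucket 0 empty -> new chain.
Insert 970: h=6, bucket 6 nonempty -> append to chain.
Insert 858: h=6, bucket 6 nonempty -> append to chain.
Final buckets:
0: 51
1: ∅
2: ∅
3: ∅
4: 883
5: ∅
6: 228 -> 249 -> 557 -> 970 -> 858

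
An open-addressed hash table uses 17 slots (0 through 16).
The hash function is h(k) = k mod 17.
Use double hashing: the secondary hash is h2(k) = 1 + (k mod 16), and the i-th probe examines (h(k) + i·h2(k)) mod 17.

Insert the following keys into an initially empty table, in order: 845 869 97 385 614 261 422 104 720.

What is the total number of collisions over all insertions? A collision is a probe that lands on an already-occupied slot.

845: h=12 → slot 12
869: h=2 → slot 2
97: h=12, h2=2, probe 12,14 → slot 14
385: h=11 → slot 11
614: h=2, h2=7, probe 2,9 → slot 9
261: h=6 → slot 6
422: h=14, h2=7, probe 14,4 → slot 4
104: h=2, h2=9, probe 2,11,3 → slot 3
720: h=6, h2=1, probe 6,7 → slot 7
Table: [—, —, 869, 104, 422, —, 261, 720, —, 614, —, 385, 845, —, 97, —, —]

6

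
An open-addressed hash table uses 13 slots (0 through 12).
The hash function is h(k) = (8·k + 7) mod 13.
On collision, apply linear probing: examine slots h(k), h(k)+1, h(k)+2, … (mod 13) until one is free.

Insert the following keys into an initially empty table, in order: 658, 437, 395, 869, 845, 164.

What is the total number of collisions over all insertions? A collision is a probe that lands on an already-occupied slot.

Insert 658: h=6, slot 6 empty → index 6.
Insert 437: h=6, slot 6 occupied → index 7.
Insert 395: h=8, slot 8 empty → index 8.
Insert 869: h=4, slot 4 empty → index 4.
Insert 845: h=7, slots 7,8 occupied → index 9.
Insert 164: h=6, slots 6,7,8,9 occupied → index 10.
Table: [—, —, —, —, 869, —, 658, 437, 395, 845, 164, —, —]

7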